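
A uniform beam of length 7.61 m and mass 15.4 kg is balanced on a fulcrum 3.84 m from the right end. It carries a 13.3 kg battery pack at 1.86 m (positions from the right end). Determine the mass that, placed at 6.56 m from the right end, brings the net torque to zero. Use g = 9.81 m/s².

m ≈ 9.88 kg

Taking torques about the fulcrum (at 3.84 m from the right end):
Beam weight: 15.4 × 9.81 = 151.1 N down at 3.805 m → arm 0.035 m, τ = 151.1 × 0.035 = 5.288 N·m clockwise.
Battery pack: 13.3 × 9.81 = 130.5 N down at 1.86 m → arm 1.98 m, τ = 130.5 × 1.98 = 258.4 N·m clockwise.
Net moment of known loads = 263.7 N·m clockwise.
An unknown mass m at 6.56 m has arm 2.72 m; its moment is m·g·2.72 counterclockwise.
Στ = 0 ⇒ m × 9.81 × 2.72 = 263.7 ⇒ m = 263.7 / (9.81 × 2.72) = 9.88 kg.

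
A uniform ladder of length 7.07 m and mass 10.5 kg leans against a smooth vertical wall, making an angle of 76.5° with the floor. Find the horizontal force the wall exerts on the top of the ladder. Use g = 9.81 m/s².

Take moments about the foot of the ladder.
Ladder weight 10.5×9.81 = 103 N acts at 3.535 m along the ladder; its horizontal arm is 3.535·cos76.5° = 0.8252 m → τ = 85 N·m clockwise.
Wall normal N acts horizontally at the top; its moment arm is the height L sinθ = 7.07·sin76.5° = 6.875 m, counterclockwise.
Balancing moments: N × 6.875 = 85, giving N = 12.4 N.

N_wall ≈ 12.4 N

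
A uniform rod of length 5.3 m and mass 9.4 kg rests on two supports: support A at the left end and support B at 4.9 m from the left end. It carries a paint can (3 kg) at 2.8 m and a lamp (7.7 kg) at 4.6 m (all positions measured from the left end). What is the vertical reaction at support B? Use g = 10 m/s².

R_B ≈ 140 N

Taking torques about support A:
Beam weight: 9.4 × 10 = 94 N down at 2.65 m → arm 2.65 m, τ = 94 × 2.65 = 249.1 N·m clockwise.
Paint can: 3 × 10 = 30 N down at 2.8 m → arm 2.8 m, τ = 30 × 2.8 = 84 N·m clockwise.
Lamp: 7.7 × 10 = 77 N down at 4.6 m → arm 4.6 m, τ = 77 × 4.6 = 354.2 N·m clockwise.
Net load moment about support A = 687.3 N·m clockwise.
Reaction R at support B is upward at 4.9 m, arm 4.9 m → moment R × 4.9 counterclockwise.
Setting net torque to zero: R × 4.9 = 687.3 → R = 140 N.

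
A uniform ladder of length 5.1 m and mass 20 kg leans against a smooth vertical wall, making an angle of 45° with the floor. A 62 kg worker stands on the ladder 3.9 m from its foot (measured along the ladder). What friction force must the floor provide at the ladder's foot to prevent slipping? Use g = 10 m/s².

Choose the foot of the ladder as the axis so the floor normal and friction both act there and drop out.
Ladder weight 20×10 = 200 N acts at 2.55 m along the ladder; its horizontal arm is 2.55·cos45° = 1.803 m → τ = 360.6 N·m clockwise.
Worker: 62×10 = 620 N at 3.9 m → arm 2.758 m → τ = 1710 N·m clockwise.
Wall normal N acts horizontally at the top; its moment arm is the height L sinθ = 5.1·sin45° = 3.606 m, counterclockwise.
Balancing moments: N × 3.606 = 2071, giving N = 574 N.
ΣFx = 0: friction at the foot balances the wall's push, so f = N_wall = 574 N.

f ≈ 574 N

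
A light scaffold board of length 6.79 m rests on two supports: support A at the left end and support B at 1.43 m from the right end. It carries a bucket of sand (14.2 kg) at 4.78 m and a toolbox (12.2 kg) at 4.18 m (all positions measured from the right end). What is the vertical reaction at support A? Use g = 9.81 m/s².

R_A ≈ 148 N

About support B:
Bucket of sand: 14.2 × 9.81 = 139.3 N down at 4.78 m → arm 3.35 m, τ = 139.3 × 3.35 = 466.7 N·m counterclockwise.
Toolbox: 12.2 × 9.81 = 119.7 N down at 4.18 m → arm 2.75 m, τ = 119.7 × 2.75 = 329.2 N·m counterclockwise.
Net load moment about support B = 795.9 N·m counterclockwise.
Reaction R at support A is upward at 6.79 m, arm 5.36 m → moment R × 5.36 clockwise.
For rotational equilibrium, R × 5.36 = 795.9, so R = 148 N.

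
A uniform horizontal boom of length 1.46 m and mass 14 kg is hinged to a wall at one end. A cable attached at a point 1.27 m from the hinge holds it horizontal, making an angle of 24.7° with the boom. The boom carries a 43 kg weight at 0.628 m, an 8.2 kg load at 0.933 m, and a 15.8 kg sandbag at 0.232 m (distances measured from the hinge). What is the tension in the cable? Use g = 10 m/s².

T ≈ 915 N

Taking torques about the hinge:
Beam weight: 14 × 10 = 140 N down at 0.73 m → arm 0.73 m, τ = 140 × 0.73 = 102.2 N·m clockwise.
Weight: 43 × 10 = 430 N down at 0.628 m → arm 0.628 m, τ = 430 × 0.628 = 270 N·m clockwise.
Load: 8.2 × 10 = 82 N down at 0.933 m → arm 0.933 m, τ = 82 × 0.933 = 76.51 N·m clockwise.
Sandbag: 15.8 × 10 = 158 N down at 0.232 m → arm 0.232 m, τ = 158 × 0.232 = 36.66 N·m clockwise.
Total clockwise load moment = 485.4 N·m.
The cable tension T acts at 1.27 m; only its component perpendicular to the boom, T sinθ, produces torque. sin 24.7° = 0.4179.
Balancing moments: T × 1.27 × 0.4179 = 485.4, giving T = 485.4 / 0.5307 = 915 N.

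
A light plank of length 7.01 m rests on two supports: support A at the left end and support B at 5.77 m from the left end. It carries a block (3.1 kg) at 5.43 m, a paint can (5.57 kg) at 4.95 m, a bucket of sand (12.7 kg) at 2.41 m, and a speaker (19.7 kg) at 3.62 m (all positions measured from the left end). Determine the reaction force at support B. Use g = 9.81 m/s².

Sum moments about support A (its reaction then has zero moment arm).
Block: 3.1 × 9.81 = 30.41 N down at 5.43 m → arm 5.43 m, τ = 30.41 × 5.43 = 165.1 N·m clockwise.
Paint can: 5.57 × 9.81 = 54.64 N down at 4.95 m → arm 4.95 m, τ = 54.64 × 4.95 = 270.5 N·m clockwise.
Bucket of sand: 12.7 × 9.81 = 124.6 N down at 2.41 m → arm 2.41 m, τ = 124.6 × 2.41 = 300.3 N·m clockwise.
Speaker: 19.7 × 9.81 = 193.3 N down at 3.62 m → arm 3.62 m, τ = 193.3 × 3.62 = 699.7 N·m clockwise.
Net load moment about support A = 1436 N·m clockwise.
Reaction R at support B is upward at 5.77 m, arm 5.77 m → moment R × 5.77 counterclockwise.
Balancing moments: R × 5.77 = 1436, giving R = 249 N.

R_B ≈ 249 N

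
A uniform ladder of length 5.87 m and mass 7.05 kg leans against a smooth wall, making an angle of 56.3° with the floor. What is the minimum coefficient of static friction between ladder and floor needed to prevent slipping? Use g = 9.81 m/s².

μ_min ≈ 0.333

Choose the foot of the ladder as the axis so the floor normal and friction both act there and drop out.
Ladder weight 7.05×9.81 = 69.16 N acts at 2.935 m along the ladder; its horizontal arm is 2.935·cos56.3° = 1.628 m → τ = 112.6 N·m clockwise.
Wall normal N acts horizontally at the top; its moment arm is the height L sinθ = 5.87·sin56.3° = 4.884 m, counterclockwise.
Balancing moments: N × 4.884 = 112.6, giving N = 23.05 N.
ΣFx = 0 ⇒ f = N_wall = 23.05 N. ΣFy = 0 ⇒ N_floor = 69.16 N.
μ_min = f / N_floor = 23.05 / 69.16 = 0.333.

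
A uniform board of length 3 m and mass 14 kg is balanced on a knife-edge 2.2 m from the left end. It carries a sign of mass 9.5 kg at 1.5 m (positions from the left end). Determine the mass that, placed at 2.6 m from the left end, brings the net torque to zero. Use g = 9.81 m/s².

m ≈ 41.1 kg

Choose the knife-edge (at 2.2 m from the left end) as the axis so the support reaction has zero arm there.
Beam weight: 14 × 9.81 = 137.3 N down at 1.5 m → arm 0.7 m, τ = 137.3 × 0.7 = 96.11 N·m counterclockwise.
Sign: 9.5 × 9.81 = 93.2 N down at 1.5 m → arm 0.7 m, τ = 93.2 × 0.7 = 65.24 N·m counterclockwise.
Net moment of known loads = 161.3 N·m counterclockwise.
An unknown mass m at 2.6 m has arm 0.4 m; its moment is m·g·0.4 clockwise.
Balancing moments: m × 9.81 × 0.4 = 161.3, giving m = 161.3 / (9.81 × 0.4) = 41.1 kg.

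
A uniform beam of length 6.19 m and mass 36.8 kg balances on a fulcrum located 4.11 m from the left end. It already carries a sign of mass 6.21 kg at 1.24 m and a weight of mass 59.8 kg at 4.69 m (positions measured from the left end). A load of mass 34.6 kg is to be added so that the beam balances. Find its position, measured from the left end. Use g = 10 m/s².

x ≈ 4.7 m from the left end

About the fulcrum (at 4.11 m from the left end):
Beam weight: 36.8 × 10 = 368 N down at 3.095 m → arm 1.015 m, τ = 368 × 1.015 = 373.5 N·m counterclockwise.
Sign: 6.21 × 10 = 62.1 N down at 1.24 m → arm 2.87 m, τ = 62.1 × 2.87 = 178.2 N·m counterclockwise.
Weight: 59.8 × 10 = 598 N down at 4.69 m → arm 0.58 m, τ = 598 × 0.58 = 346.8 N·m clockwise.
Net moment of existing loads = 204.9 N·m counterclockwise.
The load weighs 34.6 × 10 = 346 N and must supply an equal clockwise moment, so its lever arm about the fulcrum is 204.9 / 346 = 0.592 m.
That puts it at 4.11 + 0.592 = 4.7 m from the left end.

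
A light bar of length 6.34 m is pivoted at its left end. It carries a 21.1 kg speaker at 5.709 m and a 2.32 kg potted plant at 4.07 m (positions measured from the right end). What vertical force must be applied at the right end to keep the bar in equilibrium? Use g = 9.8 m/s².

Sum moments about the left end (the unknown pivot reaction has zero arm there).
Speaker: 21.1 × 9.8 = 206.8 N down at 5.709 m → arm 0.631 m, τ = 206.8 × 0.631 = 130.5 N·m clockwise.
Potted plant: 2.32 × 9.8 = 22.74 N down at 4.07 m → arm 2.27 m, τ = 22.74 × 2.27 = 51.62 N·m clockwise.
Net moment of the loads = 182.1 N·m clockwise.
The upward force F acts at the right end, arm 6.34 m, giving F × 6.34 counterclockwise.
Στ = 0 ⇒ F × 6.34 = 182.1 ⇒ F = 182.1 / 6.34 = 28.7 N.

F ≈ 28.7 N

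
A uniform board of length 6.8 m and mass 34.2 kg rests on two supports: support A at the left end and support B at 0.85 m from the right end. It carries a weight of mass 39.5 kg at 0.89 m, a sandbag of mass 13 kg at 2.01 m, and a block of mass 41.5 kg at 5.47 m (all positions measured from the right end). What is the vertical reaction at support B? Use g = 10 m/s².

R_B ≈ 785 N

Taking torques about support A:
Beam weight: 34.2 × 10 = 342 N down at 3.4 m → arm 3.4 m, τ = 342 × 3.4 = 1163 N·m clockwise.
Weight: 39.5 × 10 = 395 N down at 0.89 m → arm 5.91 m, τ = 395 × 5.91 = 2334 N·m clockwise.
Sandbag: 13 × 10 = 130 N down at 2.01 m → arm 4.79 m, τ = 130 × 4.79 = 622.7 N·m clockwise.
Block: 41.5 × 10 = 415 N down at 5.47 m → arm 1.33 m, τ = 415 × 1.33 = 552 N·m clockwise.
Net load moment about support A = 4672 N·m clockwise.
Reaction R at support B is upward at 0.85 m, arm 5.95 m → moment R × 5.95 counterclockwise.
Στ = 0 ⇒ R × 5.95 = 4672 ⇒ R = 785 N.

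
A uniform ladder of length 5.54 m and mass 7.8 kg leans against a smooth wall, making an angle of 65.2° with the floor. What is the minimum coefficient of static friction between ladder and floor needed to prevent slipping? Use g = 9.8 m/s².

About the foot of the ladder:
Ladder weight 7.8×9.8 = 76.44 N acts at 2.77 m along the ladder; its horizontal arm is 2.77·cos65.2° = 1.162 m → τ = 88.82 N·m clockwise.
Wall normal N acts horizontally at the top; its moment arm is the height L sinθ = 5.54·sin65.2° = 5.029 m, counterclockwise.
Setting net torque to zero: N × 5.029 = 88.82 → N = 17.66 N.
ΣFx = 0 ⇒ f = N_wall = 17.66 N. ΣFy = 0 ⇒ N_floor = 76.44 N.
μ_min = f / N_floor = 17.66 / 76.44 = 0.231.

μ_min ≈ 0.231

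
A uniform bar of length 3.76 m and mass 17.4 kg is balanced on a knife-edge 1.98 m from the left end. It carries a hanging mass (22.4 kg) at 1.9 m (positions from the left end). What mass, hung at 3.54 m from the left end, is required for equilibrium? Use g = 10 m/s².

Choose the knife-edge (at 1.98 m from the left end) as the axis so the support reaction has zero arm there.
Beam weight: 17.4 × 10 = 174 N down at 1.88 m → arm 0.1 m, τ = 174 × 0.1 = 17.4 N·m counterclockwise.
Hanging mass: 22.4 × 10 = 224 N down at 1.9 m → arm 0.08 m, τ = 224 × 0.08 = 17.92 N·m counterclockwise.
Net moment of known loads = 35.32 N·m counterclockwise.
An unknown mass m at 3.54 m has arm 1.56 m; its moment is m·g·1.56 clockwise.
Setting net torque to zero: m × 10 × 1.56 = 35.32 → m = 35.32 / (10 × 1.56) = 2.26 kg.

m ≈ 2.26 kg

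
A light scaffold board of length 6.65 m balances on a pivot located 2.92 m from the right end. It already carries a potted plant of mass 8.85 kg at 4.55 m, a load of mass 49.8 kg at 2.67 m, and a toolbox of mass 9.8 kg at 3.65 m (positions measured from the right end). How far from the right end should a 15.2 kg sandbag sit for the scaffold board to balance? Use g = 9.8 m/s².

x ≈ 2.32 m from the right end

Take moments about the pivot (at 2.92 m from the right end).
Potted plant: 8.85 × 9.8 = 86.73 N down at 4.55 m → arm 1.63 m, τ = 86.73 × 1.63 = 141.4 N·m counterclockwise.
Load: 49.8 × 9.8 = 488 N down at 2.67 m → arm 0.25 m, τ = 488 × 0.25 = 122 N·m clockwise.
Toolbox: 9.8 × 9.8 = 96.04 N down at 3.65 m → arm 0.73 m, τ = 96.04 × 0.73 = 70.11 N·m counterclockwise.
Net moment of existing loads = 89.51 N·m counterclockwise.
The sandbag weighs 15.2 × 9.8 = 149 N and must supply an equal clockwise moment, so its lever arm about the pivot is 89.51 / 149 = 0.601 m.
That puts it at 2.92 − 0.601 = 2.32 m from the right end.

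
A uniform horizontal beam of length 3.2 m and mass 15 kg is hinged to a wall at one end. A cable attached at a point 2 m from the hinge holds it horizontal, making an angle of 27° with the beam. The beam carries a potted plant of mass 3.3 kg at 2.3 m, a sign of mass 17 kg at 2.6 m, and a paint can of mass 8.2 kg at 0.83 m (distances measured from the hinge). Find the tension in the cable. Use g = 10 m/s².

About the hinge:
Beam weight: 15 × 10 = 150 N down at 1.6 m → arm 1.6 m, τ = 150 × 1.6 = 240 N·m clockwise.
Potted plant: 3.3 × 10 = 33 N down at 2.3 m → arm 2.3 m, τ = 33 × 2.3 = 75.9 N·m clockwise.
Sign: 17 × 10 = 170 N down at 2.6 m → arm 2.6 m, τ = 170 × 2.6 = 442 N·m clockwise.
Paint can: 8.2 × 10 = 82 N down at 0.83 m → arm 0.83 m, τ = 82 × 0.83 = 68.06 N·m clockwise.
Total clockwise load moment = 826 N·m.
The cable tension T acts at 2 m; only its component perpendicular to the beam, T sinθ, produces torque. sin 27° = 0.454.
Balancing moments: T × 2 × 0.454 = 826, giving T = 826 / 0.908 = 910 N.

T ≈ 910 N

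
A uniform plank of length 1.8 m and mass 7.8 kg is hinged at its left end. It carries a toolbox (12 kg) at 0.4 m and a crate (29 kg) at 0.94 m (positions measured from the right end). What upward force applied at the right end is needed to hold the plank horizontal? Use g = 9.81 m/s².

F ≈ 266 N

About the left end:
Beam weight: 7.8 × 9.81 = 76.52 N down at 0.9 m → arm 0.9 m, τ = 76.52 × 0.9 = 68.87 N·m clockwise.
Toolbox: 12 × 9.81 = 117.7 N down at 0.4 m → arm 1.4 m, τ = 117.7 × 1.4 = 164.8 N·m clockwise.
Crate: 29 × 9.81 = 284.5 N down at 0.94 m → arm 0.86 m, τ = 284.5 × 0.86 = 244.7 N·m clockwise.
Net moment of the loads = 478.4 N·m clockwise.
The upward force F acts at the right end, arm 1.8 m, giving F × 1.8 counterclockwise.
Balancing moments: F × 1.8 = 478.4, giving F = 478.4 / 1.8 = 266 N.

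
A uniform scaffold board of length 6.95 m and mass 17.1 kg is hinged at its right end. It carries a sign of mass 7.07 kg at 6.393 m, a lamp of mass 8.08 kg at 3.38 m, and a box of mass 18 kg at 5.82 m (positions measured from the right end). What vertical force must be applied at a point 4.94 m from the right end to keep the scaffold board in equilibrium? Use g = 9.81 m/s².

F ≈ 470 N

Taking torques about the right end:
Beam weight: 17.1 × 9.81 = 167.8 N down at 3.475 m → arm 3.475 m, τ = 167.8 × 3.475 = 583.1 N·m counterclockwise.
Sign: 7.07 × 9.81 = 69.36 N down at 6.393 m → arm 6.393 m, τ = 69.36 × 6.393 = 443.4 N·m counterclockwise.
Lamp: 8.08 × 9.81 = 79.26 N down at 3.38 m → arm 3.38 m, τ = 79.26 × 3.38 = 267.9 N·m counterclockwise.
Box: 18 × 9.81 = 176.6 N down at 5.82 m → arm 5.82 m, τ = 176.6 × 5.82 = 1028 N·m counterclockwise.
Net moment of the loads = 2322 N·m counterclockwise.
The upward force F acts at a point 4.94 m from the right end, arm 4.94 m, giving F × 4.94 clockwise.
For rotational equilibrium, F × 4.94 = 2322, so F = 2322 / 4.94 = 470 N.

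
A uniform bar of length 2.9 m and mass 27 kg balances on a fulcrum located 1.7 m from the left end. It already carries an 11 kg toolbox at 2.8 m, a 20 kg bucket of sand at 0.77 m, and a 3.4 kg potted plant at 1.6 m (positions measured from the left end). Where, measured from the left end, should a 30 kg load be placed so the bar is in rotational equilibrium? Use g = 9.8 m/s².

x ≈ 2.15 m from the left end

Taking torques about the fulcrum (at 1.7 m from the left end):
Beam weight: 27 × 9.8 = 264.6 N down at 1.45 m → arm 0.25 m, τ = 264.6 × 0.25 = 66.15 N·m counterclockwise.
Toolbox: 11 × 9.8 = 107.8 N down at 2.8 m → arm 1.1 m, τ = 107.8 × 1.1 = 118.6 N·m clockwise.
Bucket of sand: 20 × 9.8 = 196 N down at 0.77 m → arm 0.93 m, τ = 196 × 0.93 = 182.3 N·m counterclockwise.
Potted plant: 3.4 × 9.8 = 33.32 N down at 1.6 m → arm 0.1 m, τ = 33.32 × 0.1 = 3.332 N·m counterclockwise.
Net moment of existing loads = 133.2 N·m counterclockwise.
The load weighs 30 × 9.8 = 294 N and must supply an equal clockwise moment, so its lever arm about the fulcrum is 133.2 / 294 = 0.453 m.
That puts it at 1.7 + 0.453 = 2.15 m from the left end.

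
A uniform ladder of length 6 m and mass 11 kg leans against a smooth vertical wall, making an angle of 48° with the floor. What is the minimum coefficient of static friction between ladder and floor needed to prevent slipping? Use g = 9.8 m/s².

μ_min ≈ 0.45

Sum moments about the foot of the ladder (the floor normal and friction both act there and drop out).
Ladder weight 11×9.8 = 107.8 N acts at 3 m along the ladder; its horizontal arm is 3·cos48° = 2.007 m → τ = 216.4 N·m clockwise.
Wall normal N acts horizontally at the top; its moment arm is the height L sinθ = 6·sin48° = 4.459 m, counterclockwise.
For rotational equilibrium, N × 4.459 = 216.4, so N = 48.53 N.
ΣFx = 0 ⇒ f = N_wall = 48.53 N. ΣFy = 0 ⇒ N_floor = 107.8 N.
μ_min = f / N_floor = 48.53 / 107.8 = 0.45.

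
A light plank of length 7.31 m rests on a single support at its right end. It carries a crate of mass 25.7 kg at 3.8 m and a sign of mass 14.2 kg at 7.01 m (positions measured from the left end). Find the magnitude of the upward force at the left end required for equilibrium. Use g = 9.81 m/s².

F ≈ 127 N

Choose the right end as the axis so the unknown pivot reaction has zero arm there.
Crate: 25.7 × 9.81 = 252.1 N down at 3.8 m → arm 3.51 m, τ = 252.1 × 3.51 = 884.9 N·m counterclockwise.
Sign: 14.2 × 9.81 = 139.3 N down at 7.01 m → arm 0.3 m, τ = 139.3 × 0.3 = 41.79 N·m counterclockwise.
Net moment of the loads = 926.7 N·m counterclockwise.
The upward force F acts at the left end, arm 7.31 m, giving F × 7.31 clockwise.
Στ = 0 ⇒ F × 7.31 = 926.7 ⇒ F = 926.7 / 7.31 = 127 N.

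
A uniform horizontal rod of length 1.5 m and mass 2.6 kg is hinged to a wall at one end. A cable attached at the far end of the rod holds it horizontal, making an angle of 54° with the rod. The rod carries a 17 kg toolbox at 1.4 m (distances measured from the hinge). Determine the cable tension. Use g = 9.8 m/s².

T ≈ 208 N

About the hinge:
Beam weight: 2.6 × 9.8 = 25.48 N down at 0.75 m → arm 0.75 m, τ = 25.48 × 0.75 = 19.11 N·m clockwise.
Toolbox: 17 × 9.8 = 166.6 N down at 1.4 m → arm 1.4 m, τ = 166.6 × 1.4 = 233.2 N·m clockwise.
Total clockwise load moment = 252.3 N·m.
The cable tension T acts at 1.5 m; only its component perpendicular to the rod, T sinθ, produces torque. sin 54° = 0.809.
For rotational equilibrium, T × 1.5 × 0.809 = 252.3, so T = 252.3 / 1.214 = 208 N.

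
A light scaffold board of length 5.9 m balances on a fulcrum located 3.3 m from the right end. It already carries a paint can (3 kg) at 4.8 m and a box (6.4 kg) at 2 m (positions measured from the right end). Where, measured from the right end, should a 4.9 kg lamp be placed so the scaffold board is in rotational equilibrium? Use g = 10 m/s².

x ≈ 4.08 m from the right end

Take moments about the fulcrum (at 3.3 m from the right end).
Paint can: 3 × 10 = 30 N down at 4.8 m → arm 1.5 m, τ = 30 × 1.5 = 45 N·m counterclockwise.
Box: 6.4 × 10 = 64 N down at 2 m → arm 1.3 m, τ = 64 × 1.3 = 83.2 N·m clockwise.
Net moment of existing loads = 38.2 N·m clockwise.
The lamp weighs 4.9 × 10 = 49 N and must supply an equal counterclockwise moment, so its lever arm about the fulcrum is 38.2 / 49 = 0.78 m.
That puts it at 3.3 + 0.78 = 4.08 m from the right end.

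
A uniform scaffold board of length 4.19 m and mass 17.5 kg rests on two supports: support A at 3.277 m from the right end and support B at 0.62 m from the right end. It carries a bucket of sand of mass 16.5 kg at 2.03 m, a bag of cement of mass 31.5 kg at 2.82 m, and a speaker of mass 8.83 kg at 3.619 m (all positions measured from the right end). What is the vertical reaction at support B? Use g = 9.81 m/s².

R_B ≈ 194 N

Choose support A as the axis so its reaction then has zero moment arm.
Beam weight: 17.5 × 9.81 = 171.7 N down at 2.095 m → arm 1.182 m, τ = 171.7 × 1.182 = 202.9 N·m clockwise.
Bucket of sand: 16.5 × 9.81 = 161.9 N down at 2.03 m → arm 1.247 m, τ = 161.9 × 1.247 = 201.9 N·m clockwise.
Bag of cement: 31.5 × 9.81 = 309 N down at 2.82 m → arm 0.457 m, τ = 309 × 0.457 = 141.2 N·m clockwise.
Speaker: 8.83 × 9.81 = 86.62 N down at 3.619 m → arm 0.342 m, τ = 86.62 × 0.342 = 29.62 N·m counterclockwise.
Net load moment about support A = 516.4 N·m clockwise.
Reaction R at support B is upward at 0.62 m, arm 2.657 m → moment R × 2.657 counterclockwise.
Στ = 0 ⇒ R × 2.657 = 516.4 ⇒ R = 194 N.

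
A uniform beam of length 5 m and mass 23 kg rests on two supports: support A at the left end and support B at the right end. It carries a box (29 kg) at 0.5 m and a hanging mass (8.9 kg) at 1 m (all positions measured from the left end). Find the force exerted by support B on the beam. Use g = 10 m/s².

R_B ≈ 162 N

Taking torques about support A:
Beam weight: 23 × 10 = 230 N down at 2.5 m → arm 2.5 m, τ = 230 × 2.5 = 575 N·m clockwise.
Box: 29 × 10 = 290 N down at 0.5 m → arm 0.5 m, τ = 290 × 0.5 = 145 N·m clockwise.
Hanging mass: 8.9 × 10 = 89 N down at 1 m → arm 1 m, τ = 89 × 1 = 89 N·m clockwise.
Net load moment about support A = 809 N·m clockwise.
Reaction R at support B is upward at 5 m, arm 5 m → moment R × 5 counterclockwise.
Balancing moments: R × 5 = 809, giving R = 162 N.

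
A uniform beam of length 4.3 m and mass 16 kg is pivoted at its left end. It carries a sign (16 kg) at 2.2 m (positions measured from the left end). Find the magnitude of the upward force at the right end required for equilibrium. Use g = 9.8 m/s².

About the left end:
Beam weight: 16 × 9.8 = 156.8 N down at 2.15 m → arm 2.15 m, τ = 156.8 × 2.15 = 337.1 N·m clockwise.
Sign: 16 × 9.8 = 156.8 N down at 2.2 m → arm 2.2 m, τ = 156.8 × 2.2 = 345 N·m clockwise.
Net moment of the loads = 682.1 N·m clockwise.
The upward force F acts at the right end, arm 4.3 m, giving F × 4.3 counterclockwise.
Στ = 0 ⇒ F × 4.3 = 682.1 ⇒ F = 682.1 / 4.3 = 159 N.

F ≈ 159 N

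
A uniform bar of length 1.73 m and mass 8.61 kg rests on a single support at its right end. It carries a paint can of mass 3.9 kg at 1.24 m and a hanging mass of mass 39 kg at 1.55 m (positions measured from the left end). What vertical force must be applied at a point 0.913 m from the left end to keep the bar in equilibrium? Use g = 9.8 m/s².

F ≈ 196 N

Sum moments about the right end (the unknown pivot reaction has zero arm there).
Beam weight: 8.61 × 9.8 = 84.38 N down at 0.865 m → arm 0.865 m, τ = 84.38 × 0.865 = 72.99 N·m counterclockwise.
Paint can: 3.9 × 9.8 = 38.22 N down at 1.24 m → arm 0.49 m, τ = 38.22 × 0.49 = 18.73 N·m counterclockwise.
Hanging mass: 39 × 9.8 = 382.2 N down at 1.55 m → arm 0.18 m, τ = 382.2 × 0.18 = 68.8 N·m counterclockwise.
Net moment of the loads = 160.5 N·m counterclockwise.
The upward force F acts at a point 0.913 m from the left end, arm 0.817 m, giving F × 0.817 clockwise.
For rotational equilibrium, F × 0.817 = 160.5, so F = 160.5 / 0.817 = 196 N.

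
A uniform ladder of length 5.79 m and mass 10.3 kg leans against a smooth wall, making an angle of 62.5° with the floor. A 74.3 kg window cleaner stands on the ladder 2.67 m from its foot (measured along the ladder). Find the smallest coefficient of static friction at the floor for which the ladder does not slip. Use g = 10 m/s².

About the foot of the ladder:
Ladder weight 10.3×10 = 103 N acts at 2.895 m along the ladder; its horizontal arm is 2.895·cos62.5° = 1.337 m → τ = 137.7 N·m clockwise.
Window cleaner: 74.3×10 = 743 N at 2.67 m → arm 1.233 m → τ = 916.1 N·m clockwise.
Wall normal N acts horizontally at the top; its moment arm is the height L sinθ = 5.79·sin62.5° = 5.136 m, counterclockwise.
Στ = 0 ⇒ N × 5.136 = 1054 ⇒ N = 205.2 N.
ΣFx = 0 ⇒ f = N_wall = 205.2 N. ΣFy = 0 ⇒ N_floor = 846 N.
μ_min = f / N_floor = 205.2 / 846 = 0.243.

μ_min ≈ 0.243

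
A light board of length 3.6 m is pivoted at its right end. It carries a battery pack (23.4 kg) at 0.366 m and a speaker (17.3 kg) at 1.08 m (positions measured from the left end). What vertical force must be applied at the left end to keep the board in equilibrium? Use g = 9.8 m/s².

Taking torques about the right end:
Battery pack: 23.4 × 9.8 = 229.3 N down at 0.366 m → arm 3.234 m, τ = 229.3 × 3.234 = 741.6 N·m counterclockwise.
Speaker: 17.3 × 9.8 = 169.5 N down at 1.08 m → arm 2.52 m, τ = 169.5 × 2.52 = 427.1 N·m counterclockwise.
Net moment of the loads = 1169 N·m counterclockwise.
The upward force F acts at the left end, arm 3.6 m, giving F × 3.6 clockwise.
Balancing moments: F × 3.6 = 1169, giving F = 1169 / 3.6 = 325 N.

F ≈ 325 N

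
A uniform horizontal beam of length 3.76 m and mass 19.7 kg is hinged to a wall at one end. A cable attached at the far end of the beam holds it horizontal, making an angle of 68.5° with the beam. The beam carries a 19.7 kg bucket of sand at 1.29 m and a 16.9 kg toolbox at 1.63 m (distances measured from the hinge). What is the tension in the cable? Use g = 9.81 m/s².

Sum moments about the hinge (the unknown hinge reaction has zero arm there).
Beam weight: 19.7 × 9.81 = 193.3 N down at 1.88 m → arm 1.88 m, τ = 193.3 × 1.88 = 363.4 N·m clockwise.
Bucket of sand: 19.7 × 9.81 = 193.3 N down at 1.29 m → arm 1.29 m, τ = 193.3 × 1.29 = 249.4 N·m clockwise.
Toolbox: 16.9 × 9.81 = 165.8 N down at 1.63 m → arm 1.63 m, τ = 165.8 × 1.63 = 270.3 N·m clockwise.
Total clockwise load moment = 883.1 N·m.
The cable tension T acts at 3.76 m; only its component perpendicular to the beam, T sinθ, produces torque. sin 68.5° = 0.9304.
For rotational equilibrium, T × 3.76 × 0.9304 = 883.1, so T = 883.1 / 3.498 = 252 N.

T ≈ 252 N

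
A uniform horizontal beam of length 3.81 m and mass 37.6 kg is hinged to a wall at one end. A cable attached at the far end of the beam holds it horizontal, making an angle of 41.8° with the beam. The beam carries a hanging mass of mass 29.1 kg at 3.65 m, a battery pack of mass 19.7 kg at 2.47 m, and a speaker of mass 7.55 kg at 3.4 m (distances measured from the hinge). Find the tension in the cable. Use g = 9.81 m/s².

T ≈ 974 N

Taking torques about the hinge:
Beam weight: 37.6 × 9.81 = 368.9 N down at 1.905 m → arm 1.905 m, τ = 368.9 × 1.905 = 702.8 N·m clockwise.
Hanging mass: 29.1 × 9.81 = 285.5 N down at 3.65 m → arm 3.65 m, τ = 285.5 × 3.65 = 1042 N·m clockwise.
Battery pack: 19.7 × 9.81 = 193.3 N down at 2.47 m → arm 2.47 m, τ = 193.3 × 2.47 = 477.5 N·m clockwise.
Speaker: 7.55 × 9.81 = 74.07 N down at 3.4 m → arm 3.4 m, τ = 74.07 × 3.4 = 251.8 N·m clockwise.
Total clockwise load moment = 2474 N·m.
The cable tension T acts at 3.81 m; only its component perpendicular to the beam, T sinθ, produces torque. sin 41.8° = 0.6665.
Setting net torque to zero: T × 3.81 × 0.6665 = 2474 → T = 2474 / 2.539 = 974 N.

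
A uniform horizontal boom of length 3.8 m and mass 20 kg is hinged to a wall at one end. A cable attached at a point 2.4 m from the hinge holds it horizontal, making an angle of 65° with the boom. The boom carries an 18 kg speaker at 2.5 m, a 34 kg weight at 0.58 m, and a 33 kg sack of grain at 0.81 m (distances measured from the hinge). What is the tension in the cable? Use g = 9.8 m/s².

Take moments about the hinge.
Beam weight: 20 × 9.8 = 196 N down at 1.9 m → arm 1.9 m, τ = 196 × 1.9 = 372.4 N·m clockwise.
Speaker: 18 × 9.8 = 176.4 N down at 2.5 m → arm 2.5 m, τ = 176.4 × 2.5 = 441 N·m clockwise.
Weight: 34 × 9.8 = 333.2 N down at 0.58 m → arm 0.58 m, τ = 333.2 × 0.58 = 193.3 N·m clockwise.
Sack of grain: 33 × 9.8 = 323.4 N down at 0.81 m → arm 0.81 m, τ = 323.4 × 0.81 = 262 N·m clockwise.
Total clockwise load moment = 1269 N·m.
The cable tension T acts at 2.4 m; only its component perpendicular to the boom, T sinθ, produces torque. sin 65° = 0.9063.
For rotational equilibrium, T × 2.4 × 0.9063 = 1269, so T = 1269 / 2.175 = 583 N.

T ≈ 583 N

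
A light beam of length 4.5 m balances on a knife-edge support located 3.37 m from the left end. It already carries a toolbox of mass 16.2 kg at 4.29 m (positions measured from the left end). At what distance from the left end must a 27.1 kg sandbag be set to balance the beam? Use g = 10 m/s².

x ≈ 2.82 m from the left end

Take moments about the knife-edge support (at 3.37 m from the left end).
Toolbox: 16.2 × 10 = 162 N down at 4.29 m → arm 0.92 m, τ = 162 × 0.92 = 149 N·m clockwise.
Net moment of existing loads = 149 N·m clockwise.
The sandbag weighs 27.1 × 10 = 271 N and must supply an equal counterclockwise moment, so its lever arm about the knife-edge support is 149 / 271 = 0.55 m.
That puts it at 3.37 − 0.55 = 2.82 m from the left end.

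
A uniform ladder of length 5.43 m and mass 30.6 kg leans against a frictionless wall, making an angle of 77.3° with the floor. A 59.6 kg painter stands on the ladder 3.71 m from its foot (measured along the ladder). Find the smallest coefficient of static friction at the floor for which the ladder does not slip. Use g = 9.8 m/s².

μ_min ≈ 0.14

Choose the foot of the ladder as the axis so the floor normal and friction both act there and drop out.
Ladder weight 30.6×9.8 = 299.9 N acts at 2.715 m along the ladder; its horizontal arm is 2.715·cos77.3° = 0.5969 m → τ = 179 N·m clockwise.
Painter: 59.6×9.8 = 584.1 N at 3.71 m → arm 0.8156 m → τ = 476.4 N·m clockwise.
Wall normal N acts horizontally at the top; its moment arm is the height L sinθ = 5.43·sin77.3° = 5.297 m, counterclockwise.
Στ = 0 ⇒ N × 5.297 = 655.4 ⇒ N = 123.7 N.
ΣFx = 0 ⇒ f = N_wall = 123.7 N. ΣFy = 0 ⇒ N_floor = 884 N.
μ_min = f / N_floor = 123.7 / 884 = 0.14.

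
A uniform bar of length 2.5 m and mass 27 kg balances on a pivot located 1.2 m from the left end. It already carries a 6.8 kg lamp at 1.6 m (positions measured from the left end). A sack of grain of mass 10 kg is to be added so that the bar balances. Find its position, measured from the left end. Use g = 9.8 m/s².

x ≈ 0.793 m from the left end

Choose the pivot (at 1.2 m from the left end) as the axis so the support reaction has zero arm there.
Beam weight: 27 × 9.8 = 264.6 N down at 1.25 m → arm 0.05 m, τ = 264.6 × 0.05 = 13.23 N·m clockwise.
Lamp: 6.8 × 9.8 = 66.64 N down at 1.6 m → arm 0.4 m, τ = 66.64 × 0.4 = 26.66 N·m clockwise.
Net moment of existing loads = 39.89 N·m clockwise.
The sack of grain weighs 10 × 9.8 = 98 N and must supply an equal counterclockwise moment, so its lever arm about the pivot is 39.89 / 98 = 0.407 m.
That puts it at 1.2 − 0.407 = 0.793 m from the left end.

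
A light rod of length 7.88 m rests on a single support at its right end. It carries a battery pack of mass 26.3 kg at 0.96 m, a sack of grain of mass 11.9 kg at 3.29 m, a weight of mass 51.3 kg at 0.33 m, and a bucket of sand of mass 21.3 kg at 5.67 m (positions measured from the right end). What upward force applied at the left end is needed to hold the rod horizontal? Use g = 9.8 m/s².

Sum moments about the right end (the unknown pivot reaction has zero arm there).
Battery pack: 26.3 × 9.8 = 257.7 N down at 0.96 m → arm 0.96 m, τ = 257.7 × 0.96 = 247.4 N·m counterclockwise.
Sack of grain: 11.9 × 9.8 = 116.6 N down at 3.29 m → arm 3.29 m, τ = 116.6 × 3.29 = 383.6 N·m counterclockwise.
Weight: 51.3 × 9.8 = 502.7 N down at 0.33 m → arm 0.33 m, τ = 502.7 × 0.33 = 165.9 N·m counterclockwise.
Bucket of sand: 21.3 × 9.8 = 208.7 N down at 5.67 m → arm 5.67 m, τ = 208.7 × 5.67 = 1183 N·m counterclockwise.
Net moment of the loads = 1980 N·m counterclockwise.
The upward force F acts at the left end, arm 7.88 m, giving F × 7.88 clockwise.
Balancing moments: F × 7.88 = 1980, giving F = 1980 / 7.88 = 251 N.

F ≈ 251 N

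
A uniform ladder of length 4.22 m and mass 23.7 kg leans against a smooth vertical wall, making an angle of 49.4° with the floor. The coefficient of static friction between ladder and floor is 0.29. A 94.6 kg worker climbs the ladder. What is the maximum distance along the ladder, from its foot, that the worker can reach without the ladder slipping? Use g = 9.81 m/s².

Take moments about the foot of the ladder.
Ladder weight 23.7×9.81 = 232.5 N acts at 2.11 m along the ladder; its horizontal arm is 2.11·cos49.4° = 1.373 m → τ = 319.2 N·m clockwise.
Worker weight 94.6×9.81 = 928 N at distance d → arm d·cos49.4° → τ = 928·d·0.6508 clockwise.
Wall normal N at the top has arm L sinθ = 3.204 m counterclockwise, so Στ = 0 gives N·3.204 = 319.2 + 603.9·d.
ΣFy = 0 ⇒ N_floor = 1160 N, so the maximum friction is μ_s·N_floor = 0.29×1160 = 336.4 N. ΣFx = 0 ⇒ N_wall = f, so at the slipping point N = 336.4 N.
Substituting: 336.4×3.204 = 319.2 + 603.9·d ⇒ d = (1078 − 319.2) / 603.9 = 1.26 m.

d ≈ 1.26 m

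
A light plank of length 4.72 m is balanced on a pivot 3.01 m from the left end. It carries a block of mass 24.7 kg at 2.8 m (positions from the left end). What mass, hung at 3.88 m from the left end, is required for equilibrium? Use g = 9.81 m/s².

Sum moments about the pivot (at 3.01 m from the left end) (the support reaction has zero arm there).
Block: 24.7 × 9.81 = 242.3 N down at 2.8 m → arm 0.21 m, τ = 242.3 × 0.21 = 50.88 N·m counterclockwise.
Net moment of known loads = 50.88 N·m counterclockwise.
An unknown mass m at 3.88 m has arm 0.87 m; its moment is m·g·0.87 clockwise.
Setting net torque to zero: m × 9.81 × 0.87 = 50.88 → m = 50.88 / (9.81 × 0.87) = 5.96 kg.

m ≈ 5.96 kg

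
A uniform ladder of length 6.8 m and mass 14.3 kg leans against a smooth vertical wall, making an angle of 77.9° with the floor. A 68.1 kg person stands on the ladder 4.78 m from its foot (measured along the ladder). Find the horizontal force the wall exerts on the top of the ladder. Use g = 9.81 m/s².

N_wall ≈ 116 N

About the foot of the ladder:
Ladder weight 14.3×9.81 = 140.3 N acts at 3.4 m along the ladder; its horizontal arm is 3.4·cos77.9° = 0.7127 m → τ = 99.99 N·m clockwise.
Person: 68.1×9.81 = 668.1 N at 4.78 m → arm 1.002 m → τ = 669.4 N·m clockwise.
Wall normal N acts horizontally at the top; its moment arm is the height L sinθ = 6.8·sin77.9° = 6.649 m, counterclockwise.
Στ = 0 ⇒ N × 6.649 = 769.4 ⇒ N = 116 N.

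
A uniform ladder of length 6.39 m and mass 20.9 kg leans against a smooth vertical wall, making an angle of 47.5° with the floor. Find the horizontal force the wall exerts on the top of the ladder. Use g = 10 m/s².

Taking torques about the foot of the ladder:
Ladder weight 20.9×10 = 209 N acts at 3.195 m along the ladder; its horizontal arm is 3.195·cos47.5° = 2.159 m → τ = 451.2 N·m clockwise.
Wall normal N acts horizontally at the top; its moment arm is the height L sinθ = 6.39·sin47.5° = 4.711 m, counterclockwise.
Στ = 0 ⇒ N × 4.711 = 451.2 ⇒ N = 95.8 N.

N_wall ≈ 95.8 N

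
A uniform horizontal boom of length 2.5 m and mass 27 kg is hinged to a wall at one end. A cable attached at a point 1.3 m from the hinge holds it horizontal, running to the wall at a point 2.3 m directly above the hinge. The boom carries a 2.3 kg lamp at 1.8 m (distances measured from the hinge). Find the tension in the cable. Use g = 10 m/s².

T ≈ 335 N

Sum moments about the hinge (the unknown hinge reaction has zero arm there).
Beam weight: 27 × 10 = 270 N down at 1.25 m → arm 1.25 m, τ = 270 × 1.25 = 337.5 N·m clockwise.
Lamp: 2.3 × 10 = 23 N down at 1.8 m → arm 1.8 m, τ = 23 × 1.8 = 41.4 N·m clockwise.
Total clockwise load moment = 378.9 N·m.
The cable tension T acts at 1.3 m; only its component perpendicular to the boom, T sinθ, produces torque. sinθ = h/√(h²+d²) = 2.3/√(2.3²+1.3²) = 0.8706.
Setting net torque to zero: T × 1.3 × 0.8706 = 378.9 → T = 378.9 / 1.132 = 335 N.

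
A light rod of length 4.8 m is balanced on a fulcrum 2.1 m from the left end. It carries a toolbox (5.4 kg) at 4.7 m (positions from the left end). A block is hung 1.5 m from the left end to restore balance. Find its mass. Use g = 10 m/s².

m ≈ 23.4 kg

Taking torques about the fulcrum (at 2.1 m from the left end):
Toolbox: 5.4 × 10 = 54 N down at 4.7 m → arm 2.6 m, τ = 54 × 2.6 = 140.4 N·m clockwise.
Net moment of known loads = 140.4 N·m clockwise.
An unknown mass m at 1.5 m has arm 0.6 m; its moment is m·g·0.6 counterclockwise.
Στ = 0 ⇒ m × 10 × 0.6 = 140.4 ⇒ m = 140.4 / (10 × 0.6) = 23.4 kg.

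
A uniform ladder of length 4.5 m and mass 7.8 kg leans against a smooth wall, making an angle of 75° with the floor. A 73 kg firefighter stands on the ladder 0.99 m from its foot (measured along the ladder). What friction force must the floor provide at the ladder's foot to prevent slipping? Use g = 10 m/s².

f ≈ 53.5 N

Take moments about the foot of the ladder.
Ladder weight 7.8×10 = 78 N acts at 2.25 m along the ladder; its horizontal arm is 2.25·cos75° = 0.5823 m → τ = 45.42 N·m clockwise.
Firefighter: 73×10 = 730 N at 0.99 m → arm 0.2562 m → τ = 187 N·m clockwise.
Wall normal N acts horizontally at the top; its moment arm is the height L sinθ = 4.5·sin75° = 4.347 m, counterclockwise.
Balancing moments: N × 4.347 = 232.4, giving N = 53.5 N.
ΣFx = 0: friction at the foot balances the wall's push, so f = N_wall = 53.5 N.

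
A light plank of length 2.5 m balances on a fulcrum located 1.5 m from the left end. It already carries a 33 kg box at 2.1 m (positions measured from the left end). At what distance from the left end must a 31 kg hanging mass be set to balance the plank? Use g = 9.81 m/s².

Choose the fulcrum (at 1.5 m from the left end) as the axis so the support reaction has zero arm there.
Box: 33 × 9.81 = 323.7 N down at 2.1 m → arm 0.6 m, τ = 323.7 × 0.6 = 194.2 N·m clockwise.
Net moment of existing loads = 194.2 N·m clockwise.
The hanging mass weighs 31 × 9.81 = 304.1 N and must supply an equal counterclockwise moment, so its lever arm about the fulcrum is 194.2 / 304.1 = 0.639 m.
That puts it at 1.5 − 0.639 = 0.861 m from the left end.

x ≈ 0.861 m from the left end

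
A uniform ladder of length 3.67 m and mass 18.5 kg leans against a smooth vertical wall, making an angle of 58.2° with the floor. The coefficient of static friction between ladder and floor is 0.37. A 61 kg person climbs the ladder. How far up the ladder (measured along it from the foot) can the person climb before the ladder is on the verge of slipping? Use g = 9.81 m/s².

Sum moments about the foot of the ladder (the floor normal and friction both act there and drop out).
Ladder weight 18.5×9.81 = 181.5 N acts at 1.835 m along the ladder; its horizontal arm is 1.835·cos58.2° = 0.967 m → τ = 175.5 N·m clockwise.
Person weight 61×9.81 = 598.4 N at distance d → arm d·cos58.2° → τ = 598.4·d·0.527 clockwise.
Wall normal N at the top has arm L sinθ = 3.119 m counterclockwise, so Στ = 0 gives N·3.119 = 175.5 + 315.4·d.
ΣFy = 0 ⇒ N_floor = 779.9 N, so the maximum friction is μ_s·N_floor = 0.37×779.9 = 288.6 N. ΣFx = 0 ⇒ N_wall = f, so at the slipping point N = 288.6 N.
Substituting: 288.6×3.119 = 175.5 + 315.4·d ⇒ d = (900.1 − 175.5) / 315.4 = 2.3 m.

d ≈ 2.3 m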